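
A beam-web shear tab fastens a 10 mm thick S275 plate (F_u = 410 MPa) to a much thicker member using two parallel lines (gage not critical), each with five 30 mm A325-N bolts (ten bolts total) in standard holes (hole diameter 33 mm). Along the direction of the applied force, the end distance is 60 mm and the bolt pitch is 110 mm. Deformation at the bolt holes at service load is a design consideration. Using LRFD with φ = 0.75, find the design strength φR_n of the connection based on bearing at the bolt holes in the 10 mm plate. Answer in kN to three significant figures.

Per bolt r_n = 1.2 l_c t F_u ≤ 2.4 d t F_u; upper limit = 2.4 × 30 × 10 × 410 / 1000 = 295.2 kN.
Edge bolt: l_c = 60 − 33/2 = 43.5 mm → 1.2 × 43.5 × 10 × 410 / 1000 = 214 → r_n = 214 kN.
Interior bolts: l_c = 110 − 33 = 77 mm → 1.2 × 77 × 10 × 410 / 1000 = 378.8 → r_n = 295.2 kN.
R_n = 2 × 214 + 8 × 295.2 = 2790 kN.
Design strength φR_n = 0.75 × 2790 = 2090 kN.

2090 kN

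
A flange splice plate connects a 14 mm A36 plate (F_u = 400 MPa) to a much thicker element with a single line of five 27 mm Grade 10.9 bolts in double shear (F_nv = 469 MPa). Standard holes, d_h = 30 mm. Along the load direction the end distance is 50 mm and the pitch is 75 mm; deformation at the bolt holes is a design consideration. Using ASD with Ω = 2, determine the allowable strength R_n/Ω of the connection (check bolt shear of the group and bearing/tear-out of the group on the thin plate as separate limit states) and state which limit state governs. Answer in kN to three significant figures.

Bolt shear: A_b = π·27²/4 = 572.6 mm²; R_n = 469 × 572.6 × 5 × 2 / 1000 = 2685 kN → 2685 / 2 = 1340 kN.
Bearing (1.2 l_c t F_u ≤ 2.4 d t F_u): upper limit = 2.4·27·14·400 / 1000 = 362.9 kN.
  Edge l_c = 50 − 30/2 = 35 → r_n = 235.2 kN; interior l_c = 75 − 30 = 45 → r_n = 302.4 kN.
  R_n,bearing = 1·235.2 + 4·302.4 = 1445 kN → 1445 / 2 = 722 kN.
Bearing governs: 722 kN.

722 kN (bearing governs)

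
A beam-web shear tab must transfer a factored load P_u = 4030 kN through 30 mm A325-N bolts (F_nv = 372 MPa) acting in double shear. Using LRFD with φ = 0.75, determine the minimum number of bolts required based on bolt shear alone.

11 bolts

A_b = π·30²/4 = 706.9 mm².
Per-bolt design strength φR_n = 0.75 × 372 × 706.9 × 2 / 1000 = 394.4 kN.
n ≥ 4030 / 394.4 = 10.22 → use 11 bolts.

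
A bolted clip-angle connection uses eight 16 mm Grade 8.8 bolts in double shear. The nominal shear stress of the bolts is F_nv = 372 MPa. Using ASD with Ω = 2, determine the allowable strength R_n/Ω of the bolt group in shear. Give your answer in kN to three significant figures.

A_b = π × 16² / 4 = 201.1 mm².
R_n = F_nv · A_b · n · n_s = 372 × 201.1 × 8 × 2 / 1000 = 1197 kN.
Allowable strength R_n/Ω = 1197 / 2 = 598 kN.

598 kN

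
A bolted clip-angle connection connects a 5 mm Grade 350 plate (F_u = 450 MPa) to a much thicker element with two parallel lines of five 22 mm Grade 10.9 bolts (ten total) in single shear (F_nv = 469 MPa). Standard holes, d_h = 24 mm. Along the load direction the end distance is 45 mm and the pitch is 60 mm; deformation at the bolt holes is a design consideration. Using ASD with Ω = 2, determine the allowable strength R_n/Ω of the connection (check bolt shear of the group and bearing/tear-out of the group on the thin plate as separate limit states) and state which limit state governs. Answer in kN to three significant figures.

478 kN (bearing governs)

Bolt shear: A_b = π·22²/4 = 380.1 mm²; R_n = 469 × 380.1 × 10 × 1 / 1000 = 1783 kN → 1783 / 2 = 891 kN.
Bearing (1.2 l_c t F_u ≤ 2.4 d t F_u): upper limit = 2.4·22·5·450 / 1000 = 118.8 kN.
  Edge l_c = 45 − 24/2 = 33 → r_n = 89.1 kN; interior l_c = 60 − 24 = 36 → r_n = 97.2 kN.
  R_n,bearing = 2·89.1 + 8·97.2 = 955.8 kN → 955.8 / 2 = 478 kN.
Bearing governs: 478 kN.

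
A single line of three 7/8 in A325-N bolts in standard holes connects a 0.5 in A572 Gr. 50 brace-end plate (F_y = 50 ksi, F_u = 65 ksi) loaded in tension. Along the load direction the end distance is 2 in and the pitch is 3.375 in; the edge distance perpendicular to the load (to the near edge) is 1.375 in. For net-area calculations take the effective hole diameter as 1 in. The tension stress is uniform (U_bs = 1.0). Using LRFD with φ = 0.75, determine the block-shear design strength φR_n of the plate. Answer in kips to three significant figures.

113 kips

Shear plane L_v = 2 + 2·3.375 = 8.75 in; A_gv = 8.75 × 0.5 = 4.375 in².
A_nv = (8.75 − 2.5·1) × 0.5 = 3.125 in².
A_nt = (1.375 − 0.5·1) × 0.5 = 0.4375 in².
0.6 F_u A_nv = 121.9 kips; 0.6 F_y A_gv = 131.2 kips → shear rupture governs the shear term.
R_n = 121.9 + 1.0 × 65 × 0.4375 = 150.3 kips.
Design strength φR_n = 0.75 × 150.3 = 113 kips.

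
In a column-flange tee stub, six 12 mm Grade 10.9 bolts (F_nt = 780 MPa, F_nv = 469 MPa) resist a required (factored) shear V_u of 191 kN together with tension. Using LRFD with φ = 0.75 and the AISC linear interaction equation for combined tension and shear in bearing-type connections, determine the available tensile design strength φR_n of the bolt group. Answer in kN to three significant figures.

A_b = π·12²/4 = 113.1 mm²; f_rv = 191 × 1000 / (6 × 113.1) = 281.5 MPa.
F'_nt = 1.3 F_nt − (F_nt / φF_nv) f_rv = 1.3·780 − (780/(0.75·469))·281.5 = 389.8 MPa, capped at F_nt → F'_nt = 389.8 MPa.
R_n = F'_nt · A_b · n = 389.8 × 113.1 × 6 / 1000 = 264.5 kN.
Design strength φR_n = 0.75 × 264.5 = 198 kN.

198 kN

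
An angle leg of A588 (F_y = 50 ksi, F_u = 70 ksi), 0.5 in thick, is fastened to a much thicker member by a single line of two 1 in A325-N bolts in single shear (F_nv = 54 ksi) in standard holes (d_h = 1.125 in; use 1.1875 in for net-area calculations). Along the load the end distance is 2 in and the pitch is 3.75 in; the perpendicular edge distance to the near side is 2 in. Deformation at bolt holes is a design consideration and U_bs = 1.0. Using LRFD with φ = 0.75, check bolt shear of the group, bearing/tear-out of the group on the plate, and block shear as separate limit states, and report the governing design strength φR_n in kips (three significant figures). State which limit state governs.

63.6 kips (bolt shear governs)

Bolt shear: A_b = π·1²/4 = 0.7854 in²; R_n = 54 × 0.7854 × 2 × 1 = 84.82 kips → 0.75 × 84.82 = 63.6 kips.
Bearing: edge l_c = 1.438, r_n = 60.37 kips; interior l_c = 2.625, r_n = 84 kips; R_n = 60.37 + 1·84 = 144.4 kips → 108 kips.
Block shear: A_gv = 2.875, A_nv = 1.984, A_nt = 0.7031 in²; R_n = min(0.6F_uA_nv, 0.6F_yA_gv) + U_bs·F_u·A_nt = 132.6 kips → 99.4 kips.
Bolt shear governs: 63.6 kips.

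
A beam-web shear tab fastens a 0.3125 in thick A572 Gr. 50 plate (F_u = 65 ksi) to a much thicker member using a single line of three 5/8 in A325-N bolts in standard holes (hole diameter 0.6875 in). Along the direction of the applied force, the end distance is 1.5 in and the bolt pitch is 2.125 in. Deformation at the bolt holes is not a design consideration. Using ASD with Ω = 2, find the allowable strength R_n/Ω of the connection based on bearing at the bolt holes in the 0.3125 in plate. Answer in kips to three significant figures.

55.7 kips

Per bolt r_n = 1.5 l_c t F_u ≤ 3.0 d t F_u; upper limit = 3.0 × 0.625 × 0.3125 × 65 = 38.09 kips.
Edge bolt: l_c = 1.5 − 0.6875/2 = 1.156 in → 1.5 × 1.156 × 0.3125 × 65 = 35.23 → r_n = 35.23 kips.
Interior bolts: l_c = 2.125 − 0.6875 = 1.438 in → 1.5 × 1.438 × 0.3125 × 65 = 43.8 → r_n = 38.09 kips.
R_n = 1 × 35.23 + 2 × 38.09 = 111.4 kips.
Allowable strength R_n/Ω = 111.4 / 2 = 55.7 kips.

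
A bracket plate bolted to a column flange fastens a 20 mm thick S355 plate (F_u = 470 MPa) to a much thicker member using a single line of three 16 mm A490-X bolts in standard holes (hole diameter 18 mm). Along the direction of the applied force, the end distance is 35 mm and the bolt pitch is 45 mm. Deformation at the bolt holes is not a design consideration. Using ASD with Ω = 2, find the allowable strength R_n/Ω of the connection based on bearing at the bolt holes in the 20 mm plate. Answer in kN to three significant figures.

Per bolt r_n = 1.5 l_c t F_u ≤ 3.0 d t F_u; upper limit = 3.0 × 16 × 20 × 470 / 1000 = 451.2 kN.
Edge bolt: l_c = 35 − 18/2 = 26 mm → 1.5 × 26 × 20 × 470 / 1000 = 366.6 → r_n = 366.6 kN.
Interior bolts: l_c = 45 − 18 = 27 mm → 1.5 × 27 × 20 × 470 / 1000 = 380.7 → r_n = 380.7 kN.
R_n = 1 × 366.6 + 2 × 380.7 = 1128 kN.
Allowable strength R_n/Ω = 1128 / 2 = 564 kN.

564 kN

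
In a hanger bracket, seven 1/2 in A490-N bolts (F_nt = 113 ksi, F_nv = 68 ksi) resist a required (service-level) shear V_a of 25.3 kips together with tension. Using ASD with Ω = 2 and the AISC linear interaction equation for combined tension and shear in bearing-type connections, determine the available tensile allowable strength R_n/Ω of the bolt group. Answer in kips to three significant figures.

A_b = π·0.5²/4 = 0.1963 in²; f_rv = 25.3 / (7 × 0.1963) = 18.41 ksi.
F'_nt = 1.3 F_nt − (Ω F_nt / F_nv) f_rv = 1.3·113 − (2·113/68)·18.41 = 85.72 ksi, capped at F_nt → F'_nt = 85.72 ksi.
R_n = F'_nt · A_b · n = 85.72 × 0.1963 × 7 = 117.8 kips.
Allowable strength R_n/Ω = 117.8 / 2 = 58.9 kips.

58.9 kips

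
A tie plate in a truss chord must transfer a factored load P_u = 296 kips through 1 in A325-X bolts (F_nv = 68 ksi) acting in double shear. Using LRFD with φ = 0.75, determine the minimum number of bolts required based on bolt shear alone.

4 bolts

A_b = π·1²/4 = 0.7854 in².
Per-bolt design strength φR_n = 0.75 × 68 × 0.7854 × 2 = 80.11 kips.
n ≥ 296 / 80.11 = 3.695 → use 4 bolts.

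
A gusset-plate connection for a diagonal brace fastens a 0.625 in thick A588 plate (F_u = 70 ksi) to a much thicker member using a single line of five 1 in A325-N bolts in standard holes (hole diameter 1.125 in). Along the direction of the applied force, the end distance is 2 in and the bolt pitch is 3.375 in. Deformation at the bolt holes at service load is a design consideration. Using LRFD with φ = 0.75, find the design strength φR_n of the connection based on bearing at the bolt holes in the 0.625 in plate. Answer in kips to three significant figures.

Per bolt r_n = 1.2 l_c t F_u ≤ 2.4 d t F_u; upper limit = 2.4 × 1 × 0.625 × 70 = 105 kips.
Edge bolt: l_c = 2 − 1.125/2 = 1.438 in → 1.2 × 1.438 × 0.625 × 70 = 75.47 → r_n = 75.47 kips.
Interior bolts: l_c = 3.375 − 1.125 = 2.25 in → 1.2 × 2.25 × 0.625 × 70 = 118.1 → r_n = 105 kips.
R_n = 1 × 75.47 + 4 × 105 = 495.5 kips.
Design strength φR_n = 0.75 × 495.5 = 372 kips.

372 kips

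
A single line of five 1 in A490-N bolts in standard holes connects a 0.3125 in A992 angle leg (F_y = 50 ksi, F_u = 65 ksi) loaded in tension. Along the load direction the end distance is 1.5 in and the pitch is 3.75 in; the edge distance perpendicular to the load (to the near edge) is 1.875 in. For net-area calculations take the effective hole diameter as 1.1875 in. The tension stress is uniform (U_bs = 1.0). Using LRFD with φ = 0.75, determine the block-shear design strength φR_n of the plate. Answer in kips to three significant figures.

Shear plane L_v = 1.5 + 4·3.75 = 16.5 in; A_gv = 16.5 × 0.3125 = 5.156 in².
A_nv = (16.5 − 4.5·1.1875) × 0.3125 = 3.486 in².
A_nt = (1.875 − 0.5·1.1875) × 0.3125 = 0.4004 in².
0.6 F_u A_nv = 136 kips; 0.6 F_y A_gv = 154.7 kips → shear rupture governs the shear term.
R_n = 136 + 1.0 × 65 × 0.4004 = 162 kips.
Design strength φR_n = 0.75 × 162 = 121 kips.

121 kips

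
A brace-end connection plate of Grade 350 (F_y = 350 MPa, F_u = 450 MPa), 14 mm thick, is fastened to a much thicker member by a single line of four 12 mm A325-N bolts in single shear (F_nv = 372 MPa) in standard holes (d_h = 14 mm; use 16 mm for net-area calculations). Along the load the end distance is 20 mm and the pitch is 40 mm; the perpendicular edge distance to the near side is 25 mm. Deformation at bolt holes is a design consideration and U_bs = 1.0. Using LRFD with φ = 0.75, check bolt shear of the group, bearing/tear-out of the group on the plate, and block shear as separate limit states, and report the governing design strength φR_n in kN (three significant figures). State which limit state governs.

126 kN (bolt shear governs)

Bolt shear: A_b = π·12²/4 = 113.1 mm²; R_n = 372 × 113.1 × 4 × 1 / 1000 = 168.3 kN → 0.75 × 168.3 = 126 kN.
Bearing: edge l_c = 13, r_n = 98.28 kN; interior l_c = 26, r_n = 181.4 kN; R_n = 98.28 + 3·181.4 = 642.6 kN → 482 kN.
Block shear: A_gv = 1960, A_nv = 1176, A_nt = 238 mm²; R_n = min(0.6F_uA_nv, 0.6F_yA_gv) + U_bs·F_u·A_nt = 424.6 kN → 318 kN.
Bolt shear governs: 126 kN.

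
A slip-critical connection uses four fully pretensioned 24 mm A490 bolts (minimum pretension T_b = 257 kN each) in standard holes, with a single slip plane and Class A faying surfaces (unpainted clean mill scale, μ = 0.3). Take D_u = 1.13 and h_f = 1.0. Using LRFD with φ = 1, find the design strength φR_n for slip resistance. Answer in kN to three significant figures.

R_n = μ · D_u · h_f · T_b · n_s · n_b = 0.3 × 1.13 × 1.0 × 257 × 1 × 4 = 348.5 kN.
Design strength φR_n = 1 × 348.5 = 348 kN.

348 kN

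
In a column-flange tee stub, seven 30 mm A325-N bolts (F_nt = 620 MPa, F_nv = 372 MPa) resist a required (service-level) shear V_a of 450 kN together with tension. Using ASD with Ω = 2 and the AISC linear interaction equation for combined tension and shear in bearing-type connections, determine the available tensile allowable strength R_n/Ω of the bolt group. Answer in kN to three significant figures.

1240 kN

A_b = π·30²/4 = 706.9 mm²; f_rv = 450 × 1000 / (7 × 706.9) = 90.95 MPa.
F'_nt = 1.3 F_nt − (Ω F_nt / F_nv) f_rv = 1.3·620 − (2·620/372)·90.95 = 502.8 MPa, capped at F_nt → F'_nt = 502.8 MPa.
R_n = F'_nt · A_b · n = 502.8 × 706.9 × 7 / 1000 = 2488 kN.
Allowable strength R_n/Ω = 2488 / 2 = 1240 kN.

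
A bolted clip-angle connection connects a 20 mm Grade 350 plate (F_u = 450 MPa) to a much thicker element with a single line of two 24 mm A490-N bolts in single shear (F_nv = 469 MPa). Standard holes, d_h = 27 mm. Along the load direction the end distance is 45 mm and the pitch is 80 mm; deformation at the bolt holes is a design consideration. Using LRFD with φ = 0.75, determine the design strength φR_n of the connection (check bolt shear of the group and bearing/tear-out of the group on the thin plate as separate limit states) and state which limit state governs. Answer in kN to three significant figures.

318 kN (bolt shear governs)

Bolt shear: A_b = π·24²/4 = 452.4 mm²; R_n = 469 × 452.4 × 2 × 1 / 1000 = 424.3 kN → 0.75 × 424.3 = 318 kN.
Bearing (1.2 l_c t F_u ≤ 2.4 d t F_u): upper limit = 2.4·24·20·450 / 1000 = 518.4 kN.
  Edge l_c = 45 − 27/2 = 31.5 → r_n = 340.2 kN; interior l_c = 80 − 27 = 53 → r_n = 518.4 kN.
  R_n,bearing = 1·340.2 + 1·518.4 = 858.6 kN → 0.75 × 858.6 = 644 kN.
Bolt shear governs: 318 kN.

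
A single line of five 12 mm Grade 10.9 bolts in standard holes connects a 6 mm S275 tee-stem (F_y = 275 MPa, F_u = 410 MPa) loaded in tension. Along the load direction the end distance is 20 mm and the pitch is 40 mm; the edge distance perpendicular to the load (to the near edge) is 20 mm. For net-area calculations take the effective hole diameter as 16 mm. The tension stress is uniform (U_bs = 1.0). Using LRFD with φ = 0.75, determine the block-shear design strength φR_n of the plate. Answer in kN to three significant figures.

142 kN

Shear plane L_v = 20 + 4·40 = 180 mm; A_gv = 180 × 6 = 1080 mm².
A_nv = (180 − 4.5·16) × 6 = 648 mm².
A_nt = (20 − 0.5·16) × 6 = 72 mm².
0.6 F_u A_nv = 159.4 kN; 0.6 F_y A_gv = 178.2 kN → shear rupture governs the shear term.
R_n = 159.4 + 1.0 × 410 × 72 / 1000 = 188.9 kN.
Design strength φR_n = 0.75 × 188.9 = 142 kN.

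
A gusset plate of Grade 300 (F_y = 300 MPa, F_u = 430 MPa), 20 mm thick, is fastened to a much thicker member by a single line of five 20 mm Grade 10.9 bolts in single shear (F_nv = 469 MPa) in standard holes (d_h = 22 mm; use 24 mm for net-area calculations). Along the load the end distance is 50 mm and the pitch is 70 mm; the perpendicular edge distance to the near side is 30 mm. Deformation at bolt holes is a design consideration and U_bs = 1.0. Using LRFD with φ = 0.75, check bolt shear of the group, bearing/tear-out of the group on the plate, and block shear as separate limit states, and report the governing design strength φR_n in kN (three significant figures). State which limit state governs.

Bolt shear: A_b = π·20²/4 = 314.2 mm²; R_n = 469 × 314.2 × 5 × 1 / 1000 = 736.7 kN → 0.75 × 736.7 = 553 kN.
Bearing: edge l_c = 39, r_n = 402.5 kN; interior l_c = 48, r_n = 412.8 kN; R_n = 402.5 + 4·412.8 = 2054 kN → 1540 kN.
Block shear: A_gv = 6600, A_nv = 4440, A_nt = 360 mm²; R_n = min(0.6F_uA_nv, 0.6F_yA_gv) + U_bs·F_u·A_nt = 1300 kN → 975 kN.
Bolt shear governs: 553 kN.

553 kN (bolt shear governs)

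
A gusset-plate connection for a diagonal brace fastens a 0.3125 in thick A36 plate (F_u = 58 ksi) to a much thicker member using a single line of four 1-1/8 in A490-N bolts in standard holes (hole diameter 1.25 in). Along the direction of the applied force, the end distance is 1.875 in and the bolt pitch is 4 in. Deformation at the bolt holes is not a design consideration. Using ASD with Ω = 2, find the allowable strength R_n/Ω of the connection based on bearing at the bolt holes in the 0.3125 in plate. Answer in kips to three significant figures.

Per bolt r_n = 1.5 l_c t F_u ≤ 3.0 d t F_u; upper limit = 3.0 × 1.125 × 0.3125 × 58 = 61.17 kips.
Edge bolt: l_c = 1.875 − 1.25/2 = 1.25 in → 1.5 × 1.25 × 0.3125 × 58 = 33.98 → r_n = 33.98 kips.
Interior bolts: l_c = 4 − 1.25 = 2.75 in → 1.5 × 2.75 × 0.3125 × 58 = 74.77 → r_n = 61.17 kips.
R_n = 1 × 33.98 + 3 × 61.17 = 217.5 kips.
Allowable strength R_n/Ω = 217.5 / 2 = 109 kips.

109 kips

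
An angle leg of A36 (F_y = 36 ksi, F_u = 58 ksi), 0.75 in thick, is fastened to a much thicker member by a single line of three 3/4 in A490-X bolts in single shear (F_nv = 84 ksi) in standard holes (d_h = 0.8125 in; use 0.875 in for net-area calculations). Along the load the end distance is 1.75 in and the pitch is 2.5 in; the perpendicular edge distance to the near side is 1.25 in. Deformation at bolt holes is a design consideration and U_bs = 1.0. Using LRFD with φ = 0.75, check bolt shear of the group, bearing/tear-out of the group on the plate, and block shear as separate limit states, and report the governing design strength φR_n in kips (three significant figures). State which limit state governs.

83.5 kips (bolt shear governs)

Bolt shear: A_b = π·0.75²/4 = 0.4418 in²; R_n = 84 × 0.4418 × 3 × 1 = 111.3 kips → 0.75 × 111.3 = 83.5 kips.
Bearing: edge l_c = 1.344, r_n = 70.14 kips; interior l_c = 1.688, r_n = 78.3 kips; R_n = 70.14 + 2·78.3 = 226.7 kips → 170 kips.
Block shear: A_gv = 5.062, A_nv = 3.422, A_nt = 0.6094 in²; R_n = min(0.6F_uA_nv, 0.6F_yA_gv) + U_bs·F_u·A_nt = 144.7 kips → 109 kips.
Bolt shear governs: 83.5 kips.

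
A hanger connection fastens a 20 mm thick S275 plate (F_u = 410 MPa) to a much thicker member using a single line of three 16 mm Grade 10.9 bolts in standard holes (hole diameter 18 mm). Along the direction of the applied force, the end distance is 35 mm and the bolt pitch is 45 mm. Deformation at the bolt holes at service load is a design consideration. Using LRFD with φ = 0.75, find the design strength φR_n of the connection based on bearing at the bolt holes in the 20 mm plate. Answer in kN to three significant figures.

590 kN

Per bolt r_n = 1.2 l_c t F_u ≤ 2.4 d t F_u; upper limit = 2.4 × 16 × 20 × 410 / 1000 = 314.9 kN.
Edge bolt: l_c = 35 − 18/2 = 26 mm → 1.2 × 26 × 20 × 410 / 1000 = 255.8 → r_n = 255.8 kN.
Interior bolts: l_c = 45 − 18 = 27 mm → 1.2 × 27 × 20 × 410 / 1000 = 265.7 → r_n = 265.7 kN.
R_n = 1 × 255.8 + 2 × 265.7 = 787.2 kN.
Design strength φR_n = 0.75 × 787.2 = 590 kN.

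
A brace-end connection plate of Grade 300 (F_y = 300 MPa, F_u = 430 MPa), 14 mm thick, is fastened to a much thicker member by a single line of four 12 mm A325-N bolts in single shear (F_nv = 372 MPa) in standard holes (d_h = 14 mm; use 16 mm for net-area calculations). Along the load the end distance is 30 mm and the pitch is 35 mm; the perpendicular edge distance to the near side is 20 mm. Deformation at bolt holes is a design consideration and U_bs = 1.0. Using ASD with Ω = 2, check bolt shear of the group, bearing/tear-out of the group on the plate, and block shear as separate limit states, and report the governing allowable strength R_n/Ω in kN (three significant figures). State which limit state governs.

Bolt shear: A_b = π·12²/4 = 113.1 mm²; R_n = 372 × 113.1 × 4 × 1 / 1000 = 168.3 kN → 168.3 / 2 = 84.1 kN.
Bearing: edge l_c = 23, r_n = 166.2 kN; interior l_c = 21, r_n = 151.7 kN; R_n = 166.2 + 3·151.7 = 621.3 kN → 311 kN.
Block shear: A_gv = 1890, A_nv = 1106, A_nt = 168 mm²; R_n = min(0.6F_uA_nv, 0.6F_yA_gv) + U_bs·F_u·A_nt = 357.6 kN → 179 kN.
Bolt shear governs: 84.1 kN.

84.1 kN (bolt shear governs)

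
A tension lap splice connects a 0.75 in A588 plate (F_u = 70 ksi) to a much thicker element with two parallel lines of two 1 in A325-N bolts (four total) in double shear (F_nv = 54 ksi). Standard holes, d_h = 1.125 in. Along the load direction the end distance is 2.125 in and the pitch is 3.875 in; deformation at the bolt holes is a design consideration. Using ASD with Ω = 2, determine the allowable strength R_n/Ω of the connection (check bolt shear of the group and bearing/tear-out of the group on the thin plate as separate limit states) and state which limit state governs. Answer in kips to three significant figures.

Bolt shear: A_b = π·1²/4 = 0.7854 in²; R_n = 54 × 0.7854 × 4 × 2 = 339.3 kips → 339.3 / 2 = 170 kips.
Bearing (1.2 l_c t F_u ≤ 2.4 d t F_u): upper limit = 2.4·1·0.75·70 = 126 kips.
  Edge l_c = 2.125 − 1.125/2 = 1.562 → r_n = 98.44 kips; interior l_c = 3.875 − 1.125 = 2.75 → r_n = 126 kips.
  R_n,bearing = 2·98.44 + 2·126 = 448.9 kips → 448.9 / 2 = 224 kips.
Bolt shear governs: 170 kips.

170 kips (bolt shear governs)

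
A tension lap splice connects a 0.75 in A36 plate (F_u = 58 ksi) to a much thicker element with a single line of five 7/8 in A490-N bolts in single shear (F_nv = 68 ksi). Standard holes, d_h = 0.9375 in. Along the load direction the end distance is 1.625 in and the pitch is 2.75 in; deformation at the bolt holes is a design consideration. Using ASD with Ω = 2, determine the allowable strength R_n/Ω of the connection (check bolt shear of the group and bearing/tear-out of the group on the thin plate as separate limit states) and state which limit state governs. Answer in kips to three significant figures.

Bolt shear: A_b = π·0.875²/4 = 0.6013 in²; R_n = 68 × 0.6013 × 5 × 1 = 204.4 kips → 204.4 / 2 = 102 kips.
Bearing (1.2 l_c t F_u ≤ 2.4 d t F_u): upper limit = 2.4·0.875·0.75·58 = 91.35 kips.
  Edge l_c = 1.625 − 0.9375/2 = 1.156 → r_n = 60.36 kips; interior l_c = 2.75 − 0.9375 = 1.812 → r_n = 91.35 kips.
  R_n,bearing = 1·60.36 + 4·91.35 = 425.8 kips → 425.8 / 2 = 213 kips.
Bolt shear governs: 102 kips.

102 kips (bolt shear governs)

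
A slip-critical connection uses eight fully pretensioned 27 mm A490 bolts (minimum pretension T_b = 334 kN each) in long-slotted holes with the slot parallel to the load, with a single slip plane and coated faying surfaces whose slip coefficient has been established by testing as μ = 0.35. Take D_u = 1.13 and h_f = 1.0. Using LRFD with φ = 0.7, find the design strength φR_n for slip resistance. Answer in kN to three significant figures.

740 kN

R_n = μ · D_u · h_f · T_b · n_s · n_b = 0.35 × 1.13 × 1.0 × 334 × 1 × 8 = 1057 kN.
Design strength φR_n = 0.7 × 1057 = 740 kN.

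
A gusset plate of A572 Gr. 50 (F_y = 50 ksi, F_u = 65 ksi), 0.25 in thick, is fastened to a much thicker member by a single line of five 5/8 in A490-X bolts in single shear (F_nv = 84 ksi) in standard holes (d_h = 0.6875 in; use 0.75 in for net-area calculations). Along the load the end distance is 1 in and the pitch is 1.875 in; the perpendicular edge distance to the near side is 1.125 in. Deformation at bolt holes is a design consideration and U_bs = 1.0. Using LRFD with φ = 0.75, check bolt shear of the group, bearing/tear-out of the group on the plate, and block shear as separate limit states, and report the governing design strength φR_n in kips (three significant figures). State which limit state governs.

46.6 kips (block shear governs)

Bolt shear: A_b = π·0.625²/4 = 0.3068 in²; R_n = 84 × 0.3068 × 5 × 1 = 128.9 kips → 0.75 × 128.9 = 96.6 kips.
Bearing: edge l_c = 0.6562, r_n = 12.8 kips; interior l_c = 1.188, r_n = 23.16 kips; R_n = 12.8 + 4·23.16 = 105.4 kips → 79.1 kips.
Block shear: A_gv = 2.125, A_nv = 1.281, A_nt = 0.1875 in²; R_n = min(0.6F_uA_nv, 0.6F_yA_gv) + U_bs·F_u·A_nt = 62.16 kips → 46.6 kips.
Block shear governs: 46.6 kips.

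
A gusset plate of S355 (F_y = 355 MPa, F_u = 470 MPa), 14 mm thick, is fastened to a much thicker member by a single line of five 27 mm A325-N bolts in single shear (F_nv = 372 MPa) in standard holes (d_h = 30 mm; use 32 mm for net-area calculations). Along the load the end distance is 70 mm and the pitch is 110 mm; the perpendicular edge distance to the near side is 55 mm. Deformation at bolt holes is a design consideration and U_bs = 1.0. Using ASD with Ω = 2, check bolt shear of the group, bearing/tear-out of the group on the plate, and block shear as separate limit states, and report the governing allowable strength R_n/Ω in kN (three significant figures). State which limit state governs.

532 kN (bolt shear governs)

Bolt shear: A_b = π·27²/4 = 572.6 mm²; R_n = 372 × 572.6 × 5 × 1 / 1000 = 1065 kN → 1065 / 2 = 532 kN.
Bearing: edge l_c = 55, r_n = 426.4 kN; interior l_c = 80, r_n = 426.4 kN; R_n = 426.4 + 4·426.4 = 2132 kN → 1070 kN.
Block shear: A_gv = 7140, A_nv = 5124, A_nt = 546 mm²; R_n = min(0.6F_uA_nv, 0.6F_yA_gv) + U_bs·F_u·A_nt = 1702 kN → 851 kN.
Bolt shear governs: 532 kN.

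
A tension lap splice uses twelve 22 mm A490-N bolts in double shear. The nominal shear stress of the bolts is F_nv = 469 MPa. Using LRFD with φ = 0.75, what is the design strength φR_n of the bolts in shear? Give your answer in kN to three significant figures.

A_b = π × 22² / 4 = 380.1 mm².
R_n = F_nv · A_b · n · n_s = 469 × 380.1 × 12 × 2 / 1000 = 4279 kN.
Design strength φR_n = 0.75 × 4279 = 3210 kN.

3210 kN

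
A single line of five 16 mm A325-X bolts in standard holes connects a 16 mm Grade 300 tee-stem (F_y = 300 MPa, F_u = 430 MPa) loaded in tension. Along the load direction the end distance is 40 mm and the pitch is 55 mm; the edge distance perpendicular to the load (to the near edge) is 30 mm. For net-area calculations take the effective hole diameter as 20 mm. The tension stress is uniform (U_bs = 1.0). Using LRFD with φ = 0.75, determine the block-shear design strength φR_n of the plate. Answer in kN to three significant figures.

Shear plane L_v = 40 + 4·55 = 260 mm; A_gv = 260 × 16 = 4160 mm².
A_nv = (260 − 4.5·20) × 16 = 2720 mm².
A_nt = (30 − 0.5·20) × 16 = 320 mm².
0.6 F_u A_nv = 701.8 kN; 0.6 F_y A_gv = 748.8 kN → shear rupture governs the shear term.
R_n = 701.8 + 1.0 × 430 × 320 / 1000 = 839.4 kN.
Design strength φR_n = 0.75 × 839.4 = 630 kN.

630 kN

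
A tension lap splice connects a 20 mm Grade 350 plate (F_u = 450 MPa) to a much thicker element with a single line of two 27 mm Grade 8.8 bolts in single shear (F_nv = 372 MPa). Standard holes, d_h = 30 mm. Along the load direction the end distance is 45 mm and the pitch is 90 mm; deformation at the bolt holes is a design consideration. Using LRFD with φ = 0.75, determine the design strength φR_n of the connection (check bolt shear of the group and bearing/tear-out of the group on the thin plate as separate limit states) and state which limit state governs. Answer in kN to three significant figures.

319 kN (bolt shear governs)

Bolt shear: A_b = π·27²/4 = 572.6 mm²; R_n = 372 × 572.6 × 2 × 1 / 1000 = 426 kN → 0.75 × 426 = 319 kN.
Bearing (1.2 l_c t F_u ≤ 2.4 d t F_u): upper limit = 2.4·27·20·450 / 1000 = 583.2 kN.
  Edge l_c = 45 − 30/2 = 30 → r_n = 324 kN; interior l_c = 90 − 30 = 60 → r_n = 583.2 kN.
  R_n,bearing = 1·324 + 1·583.2 = 907.2 kN → 0.75 × 907.2 = 680 kN.
Bolt shear governs: 319 kN.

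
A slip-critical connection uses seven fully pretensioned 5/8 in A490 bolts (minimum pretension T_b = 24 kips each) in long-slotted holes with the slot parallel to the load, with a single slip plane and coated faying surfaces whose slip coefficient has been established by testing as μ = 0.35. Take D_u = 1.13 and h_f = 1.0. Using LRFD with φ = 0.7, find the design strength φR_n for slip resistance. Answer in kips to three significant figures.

R_n = μ · D_u · h_f · T_b · n_s · n_b = 0.35 × 1.13 × 1.0 × 24 × 1 × 7 = 66.44 kips.
Design strength φR_n = 0.7 × 66.44 = 46.5 kips.

46.5 kips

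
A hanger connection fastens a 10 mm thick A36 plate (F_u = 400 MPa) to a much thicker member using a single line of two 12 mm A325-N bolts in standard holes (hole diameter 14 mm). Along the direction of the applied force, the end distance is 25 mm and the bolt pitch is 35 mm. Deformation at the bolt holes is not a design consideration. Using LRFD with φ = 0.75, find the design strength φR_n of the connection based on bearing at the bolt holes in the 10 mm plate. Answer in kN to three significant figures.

Per bolt r_n = 1.5 l_c t F_u ≤ 3.0 d t F_u; upper limit = 3.0 × 12 × 10 × 400 / 1000 = 144 kN.
Edge bolt: l_c = 25 − 14/2 = 18 mm → 1.5 × 18 × 10 × 400 / 1000 = 108 → r_n = 108 kN.
Interior bolts: l_c = 35 − 14 = 21 mm → 1.5 × 21 × 10 × 400 / 1000 = 126 → r_n = 126 kN.
R_n = 1 × 108 + 1 × 126 = 234 kN.
Design strength φR_n = 0.75 × 234 = 176 kN.

176 kN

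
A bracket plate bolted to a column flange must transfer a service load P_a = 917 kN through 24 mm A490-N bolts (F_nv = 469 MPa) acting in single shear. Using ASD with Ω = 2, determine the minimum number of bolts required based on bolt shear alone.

A_b = π·24²/4 = 452.4 mm².
Per-bolt allowable strength R_n/Ω = 469 × 452.4 × 1 / 1000 / 2 = 106.1 kN.
n ≥ 917 / 106.1 = 8.644 → use 9 bolts.

9 bolts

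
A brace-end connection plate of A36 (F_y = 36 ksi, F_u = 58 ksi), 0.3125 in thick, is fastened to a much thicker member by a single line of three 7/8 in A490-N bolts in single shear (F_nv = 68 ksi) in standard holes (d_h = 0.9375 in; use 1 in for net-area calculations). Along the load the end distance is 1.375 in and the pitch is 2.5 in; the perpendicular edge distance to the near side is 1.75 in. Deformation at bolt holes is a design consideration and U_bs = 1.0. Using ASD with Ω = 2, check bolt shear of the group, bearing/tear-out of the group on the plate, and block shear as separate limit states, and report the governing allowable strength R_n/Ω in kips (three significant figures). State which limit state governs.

Bolt shear: A_b = π·0.875²/4 = 0.6013 in²; R_n = 68 × 0.6013 × 3 × 1 = 122.7 kips → 122.7 / 2 = 61.3 kips.
Bearing: edge l_c = 0.9062, r_n = 19.71 kips; interior l_c = 1.562, r_n = 33.98 kips; R_n = 19.71 + 2·33.98 = 87.68 kips → 43.8 kips.
Block shear: A_gv = 1.992, A_nv = 1.211, A_nt = 0.3906 in²; R_n = min(0.6F_uA_nv, 0.6F_yA_gv) + U_bs·F_u·A_nt = 64.8 kips → 32.4 kips.
Block shear governs: 32.4 kips.

32.4 kips (block shear governs)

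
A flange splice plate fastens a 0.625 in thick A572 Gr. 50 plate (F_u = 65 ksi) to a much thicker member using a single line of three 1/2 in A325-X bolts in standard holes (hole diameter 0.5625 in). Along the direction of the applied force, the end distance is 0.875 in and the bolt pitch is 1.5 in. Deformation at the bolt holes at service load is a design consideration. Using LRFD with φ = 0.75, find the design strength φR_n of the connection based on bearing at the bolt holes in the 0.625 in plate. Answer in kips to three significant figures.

Per bolt r_n = 1.2 l_c t F_u ≤ 2.4 d t F_u; upper limit = 2.4 × 0.5 × 0.625 × 65 = 48.75 kips.
Edge bolt: l_c = 0.875 − 0.5625/2 = 0.5938 in → 1.2 × 0.5938 × 0.625 × 65 = 28.95 → r_n = 28.95 kips.
Interior bolts: l_c = 1.5 − 0.5625 = 0.9375 in → 1.2 × 0.9375 × 0.625 × 65 = 45.7 → r_n = 45.7 kips.
R_n = 1 × 28.95 + 2 × 45.7 = 120.4 kips.
Design strength φR_n = 0.75 × 120.4 = 90.3 kips.

90.3 kips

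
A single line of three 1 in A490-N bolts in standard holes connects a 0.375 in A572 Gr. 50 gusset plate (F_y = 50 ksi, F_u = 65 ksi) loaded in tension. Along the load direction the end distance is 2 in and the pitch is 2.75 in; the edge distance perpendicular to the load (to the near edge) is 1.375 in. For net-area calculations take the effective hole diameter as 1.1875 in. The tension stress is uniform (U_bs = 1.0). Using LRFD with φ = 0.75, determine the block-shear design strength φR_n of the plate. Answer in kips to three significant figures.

Shear plane L_v = 2 + 2·2.75 = 7.5 in; A_gv = 7.5 × 0.375 = 2.812 in².
A_nv = (7.5 − 2.5·1.1875) × 0.375 = 1.699 in².
A_nt = (1.375 − 0.5·1.1875) × 0.375 = 0.293 in².
0.6 F_u A_nv = 66.27 kips; 0.6 F_y A_gv = 84.38 kips → shear rupture governs the shear term.
R_n = 66.27 + 1.0 × 65 × 0.293 = 85.31 kips.
Design strength φR_n = 0.75 × 85.31 = 64 kips.

64 kips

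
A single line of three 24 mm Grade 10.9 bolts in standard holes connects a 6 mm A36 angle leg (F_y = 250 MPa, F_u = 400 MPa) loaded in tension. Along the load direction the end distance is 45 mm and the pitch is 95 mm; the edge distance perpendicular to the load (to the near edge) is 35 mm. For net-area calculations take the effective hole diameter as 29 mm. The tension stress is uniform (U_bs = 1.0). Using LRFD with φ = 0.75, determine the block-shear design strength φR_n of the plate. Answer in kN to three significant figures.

Shear plane L_v = 45 + 2·95 = 235 mm; A_gv = 235 × 6 = 1410 mm².
A_nv = (235 − 2.5·29) × 6 = 975 mm².
A_nt = (35 − 0.5·29) × 6 = 123 mm².
0.6 F_u A_nv = 234 kN; 0.6 F_y A_gv = 211.5 kN → shear yielding governs the shear term.
R_n = 211.5 + 1.0 × 400 × 123 / 1000 = 260.7 kN.
Design strength φR_n = 0.75 × 260.7 = 196 kN.

196 kN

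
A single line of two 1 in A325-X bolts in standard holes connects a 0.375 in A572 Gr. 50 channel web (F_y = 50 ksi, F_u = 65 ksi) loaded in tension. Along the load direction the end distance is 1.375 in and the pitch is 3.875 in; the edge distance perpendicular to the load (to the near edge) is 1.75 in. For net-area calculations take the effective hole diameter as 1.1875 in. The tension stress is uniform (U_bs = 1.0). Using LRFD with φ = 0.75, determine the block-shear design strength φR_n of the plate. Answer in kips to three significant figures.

Shear plane L_v = 1.375 + 1·3.875 = 5.25 in; A_gv = 5.25 × 0.375 = 1.969 in².
A_nv = (5.25 − 1.5·1.1875) × 0.375 = 1.301 in².
A_nt = (1.75 − 0.5·1.1875) × 0.375 = 0.4336 in².
0.6 F_u A_nv = 50.73 kips; 0.6 F_y A_gv = 59.06 kips → shear rupture governs the shear term.
R_n = 50.73 + 1.0 × 65 × 0.4336 = 78.91 kips.
Design strength φR_n = 0.75 × 78.91 = 59.2 kips.

59.2 kips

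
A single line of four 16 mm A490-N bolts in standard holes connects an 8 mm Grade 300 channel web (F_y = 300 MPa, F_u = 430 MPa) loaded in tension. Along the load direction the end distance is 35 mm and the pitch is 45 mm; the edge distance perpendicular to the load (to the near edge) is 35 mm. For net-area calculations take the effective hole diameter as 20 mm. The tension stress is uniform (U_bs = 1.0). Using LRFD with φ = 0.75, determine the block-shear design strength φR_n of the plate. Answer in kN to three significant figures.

Shear plane L_v = 35 + 3·45 = 170 mm; A_gv = 170 × 8 = 1360 mm².
A_nv = (170 − 3.5·20) × 8 = 800 mm².
A_nt = (35 − 0.5·20) × 8 = 200 mm².
0.6 F_u A_nv = 206.4 kN; 0.6 F_y A_gv = 244.8 kN → shear rupture governs the shear term.
R_n = 206.4 + 1.0 × 430 × 200 / 1000 = 292.4 kN.
Design strength φR_n = 0.75 × 292.4 = 219 kN.

219 kN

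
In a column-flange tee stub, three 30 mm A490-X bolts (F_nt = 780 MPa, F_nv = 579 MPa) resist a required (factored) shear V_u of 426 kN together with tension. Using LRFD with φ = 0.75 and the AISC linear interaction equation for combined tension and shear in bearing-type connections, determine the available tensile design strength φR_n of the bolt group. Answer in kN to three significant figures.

1040 kN

A_b = π·30²/4 = 706.9 mm²; f_rv = 426 × 1000 / (3 × 706.9) = 200.9 MPa.
F'_nt = 1.3 F_nt − (F_nt / φF_nv) f_rv = 1.3·780 − (780/(0.75·579))·200.9 = 653.2 MPa, capped at F_nt → F'_nt = 653.2 MPa.
R_n = F'_nt · A_b · n = 653.2 × 706.9 × 3 / 1000 = 1385 kN.
Design strength φR_n = 0.75 × 1385 = 1040 kN.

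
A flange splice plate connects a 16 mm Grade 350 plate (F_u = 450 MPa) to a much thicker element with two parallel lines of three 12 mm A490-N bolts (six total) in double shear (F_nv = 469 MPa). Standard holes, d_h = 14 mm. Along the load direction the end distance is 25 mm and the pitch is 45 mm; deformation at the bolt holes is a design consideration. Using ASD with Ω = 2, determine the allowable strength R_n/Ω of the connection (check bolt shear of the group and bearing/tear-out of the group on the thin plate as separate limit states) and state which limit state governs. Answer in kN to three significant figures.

Bolt shear: A_b = π·12²/4 = 113.1 mm²; R_n = 469 × 113.1 × 6 × 2 / 1000 = 636.5 kN → 636.5 / 2 = 318 kN.
Bearing (1.2 l_c t F_u ≤ 2.4 d t F_u): upper limit = 2.4·12·16·450 / 1000 = 207.4 kN.
  Edge l_c = 25 − 14/2 = 18 → r_n = 155.5 kN; interior l_c = 45 − 14 = 31 → r_n = 207.4 kN.
  R_n,bearing = 2·155.5 + 4·207.4 = 1140 kN → 1140 / 2 = 570 kN.
Bolt shear governs: 318 kN.

318 kN (bolt shear governs)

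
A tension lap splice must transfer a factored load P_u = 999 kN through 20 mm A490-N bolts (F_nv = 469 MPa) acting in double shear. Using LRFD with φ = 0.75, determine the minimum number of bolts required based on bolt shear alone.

5 bolts

A_b = π·20²/4 = 314.2 mm².
Per-bolt design strength φR_n = 0.75 × 469 × 314.2 × 2 / 1000 = 221 kN.
n ≥ 999 / 221 = 4.52 → use 5 bolts.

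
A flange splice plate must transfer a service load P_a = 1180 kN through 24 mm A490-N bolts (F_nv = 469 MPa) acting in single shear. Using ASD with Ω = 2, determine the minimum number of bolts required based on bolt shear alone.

12 bolts

A_b = π·24²/4 = 452.4 mm².
Per-bolt allowable strength R_n/Ω = 469 × 452.4 × 1 / 1000 / 2 = 106.1 kN.
n ≥ 1180 / 106.1 = 11.12 → use 12 bolts.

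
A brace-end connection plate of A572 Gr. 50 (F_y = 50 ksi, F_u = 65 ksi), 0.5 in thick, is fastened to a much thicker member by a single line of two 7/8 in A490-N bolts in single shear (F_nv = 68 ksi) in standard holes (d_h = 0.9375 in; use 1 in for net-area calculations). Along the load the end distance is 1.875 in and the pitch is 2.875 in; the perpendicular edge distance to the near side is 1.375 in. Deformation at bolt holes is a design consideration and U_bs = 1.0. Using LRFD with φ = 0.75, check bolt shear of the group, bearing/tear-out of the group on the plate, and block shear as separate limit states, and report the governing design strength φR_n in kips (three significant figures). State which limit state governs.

Bolt shear: A_b = π·0.875²/4 = 0.6013 in²; R_n = 68 × 0.6013 × 2 × 1 = 81.78 kips → 0.75 × 81.78 = 61.3 kips.
Bearing: edge l_c = 1.406, r_n = 54.84 kips; interior l_c = 1.938, r_n = 68.25 kips; R_n = 54.84 + 1·68.25 = 123.1 kips → 92.3 kips.
Block shear: A_gv = 2.375, A_nv = 1.625, A_nt = 0.4375 in²; R_n = min(0.6F_uA_nv, 0.6F_yA_gv) + U_bs·F_u·A_nt = 91.81 kips → 68.9 kips.
Bolt shear governs: 61.3 kips.

61.3 kips (bolt shear governs)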